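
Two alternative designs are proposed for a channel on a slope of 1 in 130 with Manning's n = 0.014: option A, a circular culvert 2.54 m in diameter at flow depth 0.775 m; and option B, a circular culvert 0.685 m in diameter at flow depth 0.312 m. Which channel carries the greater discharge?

channel A

Channel A: For a circular section of diameter D = 2.54 m at depth y = 0.775 m, the central angle is θ = 2 arccos(1 − 2y/D) = 2.341 rad. Then A = (D²/8)(θ − sin θ) = 1.309 m² and P = Dθ/2 = 2.973 m. Hydraulic radius R = A/P = 1.309/2.973 = 0.4403 m. Q_A = (1/0.014)·1.309·0.4403^(2/3)·√0.007692 = 4.745 m³/s.
Channel B: For a circular section of diameter D = 0.685 m at depth y = 0.312 m, the central angle is θ = 2 arccos(1 − 2y/D) = 2.963 rad. Then A = (D²/8)(θ − sin θ) = 0.1634 m² and P = Dθ/2 = 1.015 m. Hydraulic radius R = A/P = 0.1634/1.015 = 0.161 m. Q_B = (1/0.014)·0.1634·0.161^(2/3)·√0.007692 = 0.3029 m³/s.
Q_A = 4.745 m³/s vs Q_B = 0.3029 m³/s, so channel A carries more.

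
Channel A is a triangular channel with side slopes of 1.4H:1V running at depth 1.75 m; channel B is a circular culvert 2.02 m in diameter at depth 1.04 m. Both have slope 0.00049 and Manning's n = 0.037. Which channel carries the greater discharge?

channel A

Channel A: For a triangular section with side slope z = 1.4: A = zy² = 1.4×1.75² = 4.287 m²; P = 2y√(1+z²) = 2×1.75×1.72 = 6.022 m. Hydraulic radius R = A/P = 4.287/6.022 = 0.712 m. Q_A = (1/0.037)·4.287·0.712^(2/3)·√0.00049 = 2.045 m³/s.
Channel B: For a circular section of diameter D = 2.02 m at depth y = 1.04 m, the central angle is θ = 2 arccos(1 − 2y/D) = 3.201 rad. Then A = (D²/8)(θ − sin θ) = 1.663 m² and P = Dθ/2 = 3.233 m. Hydraulic radius R = A/P = 1.663/3.233 = 0.5144 m. Q_B = (1/0.037)·1.663·0.5144^(2/3)·√0.00049 = 0.6387 m³/s.
Q_A = 2.045 m³/s vs Q_B = 0.6387 m³/s, so channel A carries more.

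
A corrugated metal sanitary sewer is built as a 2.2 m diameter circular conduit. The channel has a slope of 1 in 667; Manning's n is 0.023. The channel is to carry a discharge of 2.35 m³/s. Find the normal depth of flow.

y_n = 1.16 m

Manning's equation rearranged: A R^(2/3) = nQ / (1·√S) = 0.023 × 2.35 / (√0.001499) = 1.396.
Try y = 0.887 m: A R^(2/3) = 0.8725 — low.
Try y = 1.16 m: A R^(2/3) = 1.395 — matches.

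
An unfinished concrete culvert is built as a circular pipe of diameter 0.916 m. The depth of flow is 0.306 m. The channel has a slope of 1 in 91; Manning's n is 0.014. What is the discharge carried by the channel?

Q = 0.445 m³/s

For a circular section of diameter D = 0.916 m at depth y = 0.306 m, the central angle is θ = 2 arccos(1 − 2y/D) = 2.465 rad. Then A = (D²/8)(θ − sin θ) = 0.1929 m² and P = Dθ/2 = 1.129 m.
Hydraulic radius R = A/P = 0.1929/1.129 = 0.1708 m.
Manning's equation: Q = (1/n) A R^(2/3) S^(1/2) = (1/0.014) × 0.1929 × 0.1708^(2/3) × 0.01099^(1/2) = 0.445 m³/s.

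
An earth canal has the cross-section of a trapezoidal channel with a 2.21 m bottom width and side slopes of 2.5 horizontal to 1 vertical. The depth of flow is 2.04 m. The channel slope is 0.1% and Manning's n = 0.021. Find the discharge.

With bottom width b = 2.21 m and side slope z = 2.5: A = (b + zy)y = (2.21 + 2.5×2.04)×2.04 = 14.91 m²; P = b + 2y√(1+z²) = 2.21 + 2×2.04×2.693 = 13.2 m.
Hydraulic radius R = A/P = 14.91/13.2 = 1.13 m.
Manning's equation: Q = (1/n) A R^(2/3) S^(1/2) = (1/0.021) × 14.91 × 1.13^(2/3) × 0.001^(1/2) = 24.4 m³/s.

Q = 24.4 m³/s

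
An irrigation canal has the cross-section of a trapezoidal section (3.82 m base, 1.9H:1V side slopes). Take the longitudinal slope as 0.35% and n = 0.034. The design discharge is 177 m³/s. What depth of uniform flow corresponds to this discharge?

y_n = 4.54 m

Manning's equation rearranged: A R^(2/3) = nQ / (1·√S) = 0.034 × 177 / (√0.0035) = 101.7.
Try y = 5.28 m: A R^(2/3) = 143.9 — high.
Try y = 3.78 m: A R^(2/3) = 67.63 — low.
Try y = 4.54 m: A R^(2/3) = 101.9 — matches.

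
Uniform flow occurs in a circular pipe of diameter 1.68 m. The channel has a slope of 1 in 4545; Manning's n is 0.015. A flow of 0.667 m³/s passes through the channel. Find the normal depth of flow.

y_n = 0.882 m

Manning's equation rearranged: A R^(2/3) = nQ / (1·√S) = 0.015 × 0.667 / (√0.00022) = 0.6745.
Try y = 1.1 m: A R^(2/3) = 0.9502 — high.
Try y = 0.882 m: A R^(2/3) = 0.6747 — ≈ 0.6745.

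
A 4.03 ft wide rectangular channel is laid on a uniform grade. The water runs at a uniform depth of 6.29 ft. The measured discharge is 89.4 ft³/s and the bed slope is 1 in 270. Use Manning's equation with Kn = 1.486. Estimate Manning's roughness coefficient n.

Flow area A = b·y = 4.03 × 6.29 = 25.35 ft². Wetted perimeter P = b + 2y = 4.03 + 2×6.29 = 16.61 ft.
Hydraulic radius R = A/P = 25.35/16.61 = 1.526 ft.
Rearranging Manning's equation: n = (1.486/Q) A R^(2/3) S^(1/2) = (1.486/89.4) × 25.35 × 1.526^(2/3) × √0.003704 = 0.034.

n = 0.034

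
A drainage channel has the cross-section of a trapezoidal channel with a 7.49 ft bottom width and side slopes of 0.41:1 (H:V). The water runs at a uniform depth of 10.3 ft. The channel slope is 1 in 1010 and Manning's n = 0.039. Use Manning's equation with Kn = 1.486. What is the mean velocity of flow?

V = 3.05 ft/s

With bottom width b = 7.49 ft and side slope z = 0.41: A = (b + zy)y = (7.49 + 0.41×10.3)×10.3 = 120.6 ft²; P = b + 2y√(1+z²) = 7.49 + 2×10.3×1.081 = 29.75 ft.
Hydraulic radius R = A/P = 120.6/29.75 = 4.055 ft.
From Manning's equation, V = (1.486/n) R^(2/3) S^(1/2) = (1.486/0.039) × 4.055^(2/3) × 0.0009901^(1/2) = 3.05 ft/s.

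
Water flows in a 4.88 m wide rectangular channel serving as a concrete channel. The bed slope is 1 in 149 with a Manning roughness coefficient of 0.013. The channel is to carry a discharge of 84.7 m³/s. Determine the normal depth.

Manning's equation rearranged: A R^(2/3) = nQ / (1·√S) = 0.013 × 84.7 / (√0.006711) = 13.44.
At y = 1.75 m: A R^(2/3) = 8.648 — low.
At y = 3.1 m: A R^(2/3) = 18.62 — high.
At y = 2.42 m: A R^(2/3) = 13.45 — close enough.

y_n = 2.42 m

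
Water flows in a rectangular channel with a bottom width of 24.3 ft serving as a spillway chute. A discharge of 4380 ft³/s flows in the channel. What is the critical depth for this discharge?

y_c = 10 ft

For a rectangular channel, critical depth y_c = (q²/g)^(1/3) where q = Q/b = 4380/24.3 = 180.2 ft²/s.
So y_c = (180.2²/32.2)^(1/3) = 10 ft.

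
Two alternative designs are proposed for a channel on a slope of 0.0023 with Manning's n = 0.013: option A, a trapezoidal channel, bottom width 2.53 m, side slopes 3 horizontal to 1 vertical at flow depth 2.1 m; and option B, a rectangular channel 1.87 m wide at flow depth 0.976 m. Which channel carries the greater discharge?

channel A

Channel A: With bottom width b = 2.53 m and side slope z = 3: A = (b + zy)y = (2.53 + 3×2.1)×2.1 = 18.54 m²; P = b + 2y√(1+z²) = 2.53 + 2×2.1×3.162 = 15.81 m. Hydraulic radius R = A/P = 18.54/15.81 = 1.173 m. Q_A = (1/0.013)·18.54·1.173^(2/3)·√0.0023 = 76.07 m³/s.
Channel B: Flow area A = b·y = 1.87 × 0.976 = 1.825 m². Wetted perimeter P = b + 2y = 1.87 + 2×0.976 = 3.822 m. Hydraulic radius R = A/P = 1.825/3.822 = 0.4775 m. Q_B = (1/0.013)·1.825·0.4775^(2/3)·√0.0023 = 4.114 m³/s.
Q_A = 76.07 m³/s vs Q_B = 4.114 m³/s, so channel A carries more.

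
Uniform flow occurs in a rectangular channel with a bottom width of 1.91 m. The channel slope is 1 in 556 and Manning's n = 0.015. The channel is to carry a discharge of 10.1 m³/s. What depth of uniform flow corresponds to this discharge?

Manning's equation rearranged: A R^(2/3) = nQ / (1·√S) = 0.015 × 10.1 / (√0.001799) = 3.572.
Try y = 1.65 m: A R^(2/3) = 2.254 — too small.
Try y = 3.02 m: A R^(2/3) = 4.658 — too large.
Try y = 2.41 m: A R^(2/3) = 3.573 — matches.

y_n = 2.41 m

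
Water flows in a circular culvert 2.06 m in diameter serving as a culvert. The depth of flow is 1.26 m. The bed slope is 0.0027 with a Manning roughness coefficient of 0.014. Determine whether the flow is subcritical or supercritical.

subcritical

For a circular section of diameter D = 2.06 m at depth y = 1.26 m, the central angle is θ = 2 arccos(1 − 2y/D) = 3.592 rad. Then A = (D²/8)(θ − sin θ) = 2.136 m² and P = Dθ/2 = 3.7 m.
Hydraulic radius R = A/P = 2.136/3.7 = 0.5774 m.
V = (1/n) R^(2/3) √S = (1/0.014) × 0.5774^(2/3) × √0.0027 = 2.574 m/s. Hydraulic depth D_h = A/T = 2.136/2.008 = 1.064 m.
Froude number Fr = V/√(g·D_h) = 2.574/√(9.81×1.064) = 0.797, which is less than 1, so the flow is subcritical.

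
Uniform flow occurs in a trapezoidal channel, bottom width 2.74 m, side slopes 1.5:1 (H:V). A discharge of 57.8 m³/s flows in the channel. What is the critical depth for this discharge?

At critical depth, Q² T / (g A³) = 1, i.e. A³/T = Q²/g = 57.8²/9.81 = 340.6.
Trying y = 2.67 m: A³/T = 543.3 — over.
Trying y = 1.98 m: A³/T = 166.5 — short.
Trying y = 2.38 m: A³/T = 342.8 — close enough.

y_c = 2.38 m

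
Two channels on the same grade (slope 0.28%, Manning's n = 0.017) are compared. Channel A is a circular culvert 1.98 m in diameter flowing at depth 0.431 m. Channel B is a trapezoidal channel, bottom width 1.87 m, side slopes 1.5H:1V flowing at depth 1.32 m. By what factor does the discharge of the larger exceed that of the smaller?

Channel A: For a circular section of diameter D = 1.98 m at depth y = 0.431 m, the central angle is θ = 2 arccos(1 − 2y/D) = 1.942 rad. Then A = (D²/8)(θ − sin θ) = 0.4947 m² and P = Dθ/2 = 1.922 m. Hydraulic radius R = A/P = 0.4947/1.922 = 0.2574 m. Q_A = (1/0.017)·0.4947·0.2574^(2/3)·√0.0028 = 0.6231 m³/s.
Channel B: With bottom width b = 1.87 m and side slope z = 1.5: A = (b + zy)y = (1.87 + 1.5×1.32)×1.32 = 5.082 m²; P = b + 2y√(1+z²) = 1.87 + 2×1.32×1.803 = 6.629 m. Hydraulic radius R = A/P = 5.082/6.629 = 0.7666 m. Q_B = (1/0.017)·5.082·0.7666^(2/3)·√0.0028 = 13.25 m³/s.
The larger discharge is 13.25 m³/s and the smaller is 0.6231 m³/s; the ratio is 21.3.

21.3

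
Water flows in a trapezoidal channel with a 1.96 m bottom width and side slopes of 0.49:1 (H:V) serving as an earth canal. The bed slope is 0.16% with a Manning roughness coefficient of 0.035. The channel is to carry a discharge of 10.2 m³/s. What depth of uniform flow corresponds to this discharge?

y_n = 2.61 m

Manning's equation rearranged: A R^(2/3) = nQ / (1·√S) = 0.035 × 10.2 / (√0.0016) = 8.925.
At y = 2.01 m: A R^(2/3) = 5.598 — too small.
At y = 2.83 m: A R^(2/3) = 10.37 — too large.
At y = 2.61 m: A R^(2/3) = 8.94 — ≈ 8.925.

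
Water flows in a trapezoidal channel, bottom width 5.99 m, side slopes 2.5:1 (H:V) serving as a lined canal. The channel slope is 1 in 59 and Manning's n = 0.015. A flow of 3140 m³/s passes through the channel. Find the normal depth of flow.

y_n = 6.72 m

Manning's equation rearranged: A R^(2/3) = nQ / (1·√S) = 0.015 × 3140 / (√0.01695) = 361.8.
Trying y = 8.23 m: A R^(2/3) = 582.2 — over.
Trying y = 4.88 m: A R^(2/3) = 174.3 — short.
Trying y = 6.72 m: A R^(2/3) = 361.8 — matches.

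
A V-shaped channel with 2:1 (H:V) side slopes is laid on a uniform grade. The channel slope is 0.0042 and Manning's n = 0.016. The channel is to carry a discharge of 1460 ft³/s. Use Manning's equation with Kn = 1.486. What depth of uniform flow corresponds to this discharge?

y_n = 7.39 ft

Manning's equation rearranged: A R^(2/3) = nQ / (1.486·√S) = 0.016 × 1460 / (1.486 × √0.0042) = 242.6.
At y = 6.16 ft: A R^(2/3) = 149.1 — too small.
At y = 9.11 ft: A R^(2/3) = 423.4 — too large.
At y = 7.39 ft: A R^(2/3) = 242.3 — close enough.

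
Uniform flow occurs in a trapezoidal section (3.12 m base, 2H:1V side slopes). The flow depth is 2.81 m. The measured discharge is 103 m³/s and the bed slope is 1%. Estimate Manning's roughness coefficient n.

With bottom width b = 3.12 m and side slope z = 2: A = (b + zy)y = (3.12 + 2×2.81)×2.81 = 24.56 m²; P = b + 2y√(1+z²) = 3.12 + 2×2.81×2.236 = 15.69 m.
Hydraulic radius R = A/P = 24.56/15.69 = 1.566 m.
Rearranging Manning's equation: n = (1/Q) A R^(2/3) S^(1/2) = (1/103) × 24.56 × 1.566^(2/3) × √0.01 = 0.0321.

n = 0.0321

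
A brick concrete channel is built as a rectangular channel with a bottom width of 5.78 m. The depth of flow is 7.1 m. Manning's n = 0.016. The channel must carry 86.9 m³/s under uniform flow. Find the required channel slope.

Flow area A = b·y = 5.78 × 7.1 = 41.04 m². Wetted perimeter P = b + 2y = 5.78 + 2×7.1 = 19.98 m.
Hydraulic radius R = A/P = 41.04/19.98 = 2.054 m.
From Manning's equation, S = [nQ / (1 A R^(2/3))]² = [0.016 × 86.9 / (1 × 41.04 × 2.054^(2/3))]² = 0.00044.

S = 0.00044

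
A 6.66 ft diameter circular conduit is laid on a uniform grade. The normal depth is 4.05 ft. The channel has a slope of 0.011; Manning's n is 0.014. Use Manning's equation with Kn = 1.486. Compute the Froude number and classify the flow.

For a circular section of diameter D = 6.66 ft at depth y = 4.05 ft, the central angle is θ = 2 arccos(1 − 2y/D) = 3.577 rad. Then A = (D²/8)(θ − sin θ) = 22.18 ft² and P = Dθ/2 = 11.91 ft.
Hydraulic radius R = A/P = 22.18/11.91 = 1.861 ft.
V = (1.486/n) R^(2/3) √S = (1.486/0.014) × 1.861^(2/3) × √0.011 = 16.85 ft/s. Hydraulic depth D_h = A/T = 22.18/6.502 = 3.41 ft.
Froude number Fr = V/√(g·D_h) = 16.85/√(32.2×3.41) = 1.61, which is greater than 1, so the flow is supercritical.

supercritical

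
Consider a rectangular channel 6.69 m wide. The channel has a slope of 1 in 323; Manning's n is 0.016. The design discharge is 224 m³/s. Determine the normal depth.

y_n = 5.83 m

Manning's equation rearranged: A R^(2/3) = nQ / (1·√S) = 0.016 × 224 / (√0.003096) = 64.41.
Trying y = 3.97 m: A R^(2/3) = 39.52 — too small.
Trying y = 7.03 m: A R^(2/3) = 81.15 — too large.
Trying y = 5.83 m: A R^(2/3) = 64.48 — close enough.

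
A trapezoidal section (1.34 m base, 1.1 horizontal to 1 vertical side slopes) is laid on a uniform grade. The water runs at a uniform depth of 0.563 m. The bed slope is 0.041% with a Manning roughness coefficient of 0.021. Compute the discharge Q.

Q = 0.544 m³/s

With bottom width b = 1.34 m and side slope z = 1.1: A = (b + zy)y = (1.34 + 1.1×0.563)×0.563 = 1.103 m²; P = b + 2y√(1+z²) = 1.34 + 2×0.563×1.487 = 3.014 m.
Hydraulic radius R = A/P = 1.103/3.014 = 0.366 m.
Manning's equation: Q = (1/n) A R^(2/3) S^(1/2) = (1/0.021) × 1.103 × 0.366^(2/3) × 0.00041^(1/2) = 0.544 m³/s.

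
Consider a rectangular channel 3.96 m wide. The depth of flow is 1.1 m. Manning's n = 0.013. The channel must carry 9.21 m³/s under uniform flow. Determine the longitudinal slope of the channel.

Flow area A = b·y = 3.96 × 1.1 = 4.356 m². Wetted perimeter P = b + 2y = 3.96 + 2×1.1 = 6.16 m.
Hydraulic radius R = A/P = 4.356/6.16 = 0.7071 m.
From Manning's equation, S = [nQ / (1 A R^(2/3))]² = [0.013 × 9.21 / (1 × 4.356 × 0.7071^(2/3))]² = 0.0012.

S = 0.0012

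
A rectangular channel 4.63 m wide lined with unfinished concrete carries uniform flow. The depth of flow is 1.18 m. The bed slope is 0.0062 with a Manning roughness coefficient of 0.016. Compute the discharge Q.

Q = 22.8 m³/s

Flow area A = b·y = 4.63 × 1.18 = 5.463 m². Wetted perimeter P = b + 2y = 4.63 + 2×1.18 = 6.99 m.
Hydraulic radius R = A/P = 5.463/6.99 = 0.7816 m.
Manning's equation: Q = (1/n) A R^(2/3) S^(1/2) = (1/0.016) × 5.463 × 0.7816^(2/3) × 0.0062^(1/2) = 22.8 m³/s.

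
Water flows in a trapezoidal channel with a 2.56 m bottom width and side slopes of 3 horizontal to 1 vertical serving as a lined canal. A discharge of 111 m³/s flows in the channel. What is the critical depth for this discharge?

y_c = 2.69 m

At critical depth, Q² T / (g A³) = 1, i.e. A³/T = Q²/g = 111²/9.81 = 1256.
Trying y = 2.2 m: A³/T = 519.3 — short.
Trying y = 3.34 m: A³/T = 3282 — over.
Trying y = 2.69 m: A³/T = 1250 — close enough.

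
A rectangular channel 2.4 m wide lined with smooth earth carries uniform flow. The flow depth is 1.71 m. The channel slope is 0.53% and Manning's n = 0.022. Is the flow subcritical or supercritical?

Flow area A = b·y = 2.4 × 1.71 = 4.104 m². Wetted perimeter P = b + 2y = 2.4 + 2×1.71 = 5.82 m.
Hydraulic radius R = A/P = 4.104/5.82 = 0.7052 m.
V = (1/n) R^(2/3) √S = (1/0.022) × 0.7052^(2/3) × √0.0053 = 2.622 m/s. Hydraulic depth D_h = A/T = 4.104/2.4 = 1.71 m.
Froude number Fr = V/√(g·D_h) = 2.622/√(9.81×1.71) = 0.64, which is less than 1, so the flow is subcritical.

subcritical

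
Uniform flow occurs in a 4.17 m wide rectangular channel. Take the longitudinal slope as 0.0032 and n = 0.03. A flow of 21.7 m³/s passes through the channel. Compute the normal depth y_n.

y_n = 2.53 m

Manning's equation rearranged: A R^(2/3) = nQ / (1·√S) = 0.03 × 21.7 / (√0.0032) = 11.51.
At y = 2.91 m: A R^(2/3) = 13.81 — over.
At y = 1.92 m: A R^(2/3) = 8.004 — short.
At y = 2.53 m: A R^(2/3) = 11.53 — ≈ 11.51.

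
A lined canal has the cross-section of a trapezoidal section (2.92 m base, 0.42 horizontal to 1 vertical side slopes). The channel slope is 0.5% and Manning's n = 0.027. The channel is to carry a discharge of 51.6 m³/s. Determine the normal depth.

Manning's equation rearranged: A R^(2/3) = nQ / (1·√S) = 0.027 × 51.6 / (√0.005) = 19.7.
Try y = 4.1 m: A R^(2/3) = 26.15 — high.
Try y = 2.96 m: A R^(2/3) = 14.82 — low.
Try y = 3.49 m: A R^(2/3) = 19.69 — ≈ 19.7.

y_n = 3.49 m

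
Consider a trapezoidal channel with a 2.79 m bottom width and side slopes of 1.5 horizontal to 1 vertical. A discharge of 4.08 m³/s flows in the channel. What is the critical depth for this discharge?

y_c = 0.543 m

At critical depth, Q² T / (g A³) = 1, i.e. A³/T = Q²/g = 4.08²/9.81 = 1.697.
At y = 0.59 m: A³/T = 2.235 — too large.
At y = 0.424 m: A³/T = 0.7546 — too small.
At y = 0.543 m: A³/T = 1.697 — close enough.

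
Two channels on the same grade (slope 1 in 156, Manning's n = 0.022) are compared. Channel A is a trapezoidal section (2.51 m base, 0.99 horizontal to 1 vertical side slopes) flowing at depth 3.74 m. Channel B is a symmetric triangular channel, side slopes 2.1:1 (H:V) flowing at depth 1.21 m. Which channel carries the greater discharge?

channel A

Channel A: With bottom width b = 2.51 m and side slope z = 0.99: A = (b + zy)y = (2.51 + 0.99×3.74)×3.74 = 23.24 m²; P = b + 2y√(1+z²) = 2.51 + 2×3.74×1.407 = 13.04 m. Hydraulic radius R = A/P = 23.24/13.04 = 1.782 m. Q_A = (1/0.022)·23.24·1.782^(2/3)·√0.00641 = 124.3 m³/s.
Channel B: For a triangular section with side slope z = 2.1: A = zy² = 2.1×1.21² = 3.075 m²; P = 2y√(1+z²) = 2×1.21×2.326 = 5.629 m. Hydraulic radius R = A/P = 3.075/5.629 = 0.5462 m. Q_B = (1/0.022)·3.075·0.5462^(2/3)·√0.00641 = 7.477 m³/s.
Q_A = 124.3 m³/s vs Q_B = 7.477 m³/s, so channel A carries more.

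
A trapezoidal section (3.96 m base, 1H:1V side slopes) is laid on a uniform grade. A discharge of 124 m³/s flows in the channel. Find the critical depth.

At critical depth, Q² T / (g A³) = 1, i.e. A³/T = Q²/g = 124²/9.81 = 1567.
Trying y = 4.11 m: A³/T = 2996 — high.
Trying y = 3.03 m: A³/T = 948.2 — low.
Trying y = 3.47 m: A³/T = 1572 — close enough.

y_c = 3.47 m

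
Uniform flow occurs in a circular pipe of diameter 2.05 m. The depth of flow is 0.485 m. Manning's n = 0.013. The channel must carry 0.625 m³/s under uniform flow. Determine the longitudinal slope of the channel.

For a circular section of diameter D = 2.05 m at depth y = 0.485 m, the central angle is θ = 2 arccos(1 − 2y/D) = 2.032 rad. Then A = (D²/8)(θ − sin θ) = 0.5969 m² and P = Dθ/2 = 2.083 m.
Hydraulic radius R = A/P = 0.5969/2.083 = 0.2866 m.
From Manning's equation, S = [nQ / (1 A R^(2/3))]² = [0.013 × 0.625 / (1 × 0.5969 × 0.2866^(2/3))]² = 0.000981.

S = 0.000981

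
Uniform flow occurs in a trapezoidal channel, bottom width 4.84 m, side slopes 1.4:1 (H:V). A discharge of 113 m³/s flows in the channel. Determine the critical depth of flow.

y_c = 2.89 m

At critical depth, Q² T / (g A³) = 1, i.e. A³/T = Q²/g = 113²/9.81 = 1302.
Try y = 2.12 m: A³/T = 420.9 — low.
Try y = 2.89 m: A³/T = 1310 — close enough.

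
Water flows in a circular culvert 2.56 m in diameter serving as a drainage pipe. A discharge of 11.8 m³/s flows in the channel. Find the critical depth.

At critical depth, Q² T / (g A³) = 1, i.e. A³/T = Q²/g = 11.8²/9.81 = 14.19.
At y = 1.37 m: A³/T = 8.631 — too small.
At y = 1.85 m: A³/T = 27.57 — too large.
At y = 1.56 m: A³/T = 14.19 — close enough.

y_c = 1.56 m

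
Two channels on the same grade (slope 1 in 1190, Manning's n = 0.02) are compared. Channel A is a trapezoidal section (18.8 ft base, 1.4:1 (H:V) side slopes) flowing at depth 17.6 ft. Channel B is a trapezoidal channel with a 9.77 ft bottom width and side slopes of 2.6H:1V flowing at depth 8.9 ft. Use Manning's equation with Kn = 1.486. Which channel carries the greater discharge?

Channel A: With bottom width b = 18.8 ft and side slope z = 1.4: A = (b + zy)y = (18.8 + 1.4×17.6)×17.6 = 764.5 ft²; P = b + 2y√(1+z²) = 18.8 + 2×17.6×1.72 = 79.36 ft. Hydraulic radius R = A/P = 764.5/79.36 = 9.634 ft. Q_A = (1.486/0.02)·764.5·9.634^(2/3)·√0.0008403 = 7456 ft³/s.
Channel B: With bottom width b = 9.77 ft and side slope z = 2.6: A = (b + zy)y = (9.77 + 2.6×8.9)×8.9 = 292.9 ft²; P = b + 2y√(1+z²) = 9.77 + 2×8.9×2.786 = 59.36 ft. Hydraulic radius R = A/P = 292.9/59.36 = 4.935 ft. Q_B = (1.486/0.02)·292.9·4.935^(2/3)·√0.0008403 = 1829 ft³/s.
Q_A = 7456 ft³/s vs Q_B = 1829 ft³/s, so channel A carries more.

channel A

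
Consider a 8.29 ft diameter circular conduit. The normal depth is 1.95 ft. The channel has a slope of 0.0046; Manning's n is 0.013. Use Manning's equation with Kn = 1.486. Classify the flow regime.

supercritical

For a circular section of diameter D = 8.29 ft at depth y = 1.95 ft, the central angle is θ = 2 arccos(1 − 2y/D) = 2.025 rad. Then A = (D²/8)(θ − sin θ) = 9.682 ft² and P = Dθ/2 = 8.395 ft.
Hydraulic radius R = A/P = 9.682/8.395 = 1.153 ft.
V = (1.486/n) R^(2/3) √S = (1.486/0.013) × 1.153^(2/3) × √0.0046 = 8.526 ft/s. Hydraulic depth D_h = A/T = 9.682/7.032 = 1.377 ft.
Froude number Fr = V/√(g·D_h) = 8.526/√(32.2×1.377) = 1.28, which is greater than 1, so the flow is supercritical.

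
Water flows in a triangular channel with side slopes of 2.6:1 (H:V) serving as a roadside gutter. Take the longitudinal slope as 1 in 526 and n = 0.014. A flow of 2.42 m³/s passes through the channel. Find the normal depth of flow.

Manning's equation rearranged: A R^(2/3) = nQ / (1·√S) = 0.014 × 2.42 / (√0.001901) = 0.777.
Trying y = 0.837 m: A R^(2/3) = 0.9733 — high.
Trying y = 0.661 m: A R^(2/3) = 0.5186 — low.
Trying y = 0.769 m: A R^(2/3) = 0.7765 — matches.

y_n = 0.769 m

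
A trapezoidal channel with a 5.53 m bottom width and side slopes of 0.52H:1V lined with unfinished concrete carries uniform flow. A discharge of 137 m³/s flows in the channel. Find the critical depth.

y_c = 3.53 m

At critical depth, Q² T / (g A³) = 1, i.e. A³/T = Q²/g = 137²/9.81 = 1913.
Trying y = 3.85 m: A³/T = 2558 — over.
Trying y = 2.55 m: A³/T = 653.1 — short.
Trying y = 3.53 m: A³/T = 1910 — ≈ 1913.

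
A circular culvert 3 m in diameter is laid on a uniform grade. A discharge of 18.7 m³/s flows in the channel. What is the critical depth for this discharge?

At critical depth, Q² T / (g A³) = 1, i.e. A³/T = Q²/g = 18.7²/9.81 = 35.65.
At y = 2.18 m: A³/T = 62.29 — over.
At y = 1.89 m: A³/T = 35.63 — close enough.

y_c = 1.89 m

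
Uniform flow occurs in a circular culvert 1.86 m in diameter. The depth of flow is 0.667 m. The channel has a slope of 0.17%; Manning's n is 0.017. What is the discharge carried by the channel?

Q = 1.09 m³/s

For a circular section of diameter D = 1.86 m at depth y = 0.667 m, the central angle is θ = 2 arccos(1 − 2y/D) = 2.568 rad. Then A = (D²/8)(θ − sin θ) = 0.876 m² and P = Dθ/2 = 2.388 m.
Hydraulic radius R = A/P = 0.876/2.388 = 0.3668 m.
Manning's equation: Q = (1/n) A R^(2/3) S^(1/2) = (1/0.017) × 0.876 × 0.3668^(2/3) × 0.0017^(1/2) = 1.09 m³/s.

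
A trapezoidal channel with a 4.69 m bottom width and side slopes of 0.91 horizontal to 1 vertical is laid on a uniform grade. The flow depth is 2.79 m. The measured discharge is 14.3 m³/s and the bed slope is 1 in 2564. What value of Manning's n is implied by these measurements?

n = 0.0389

With bottom width b = 4.69 m and side slope z = 0.91: A = (b + zy)y = (4.69 + 0.91×2.79)×2.79 = 20.17 m²; P = b + 2y√(1+z²) = 4.69 + 2×2.79×1.352 = 12.23 m.
Hydraulic radius R = A/P = 20.17/12.23 = 1.648 m.
Rearranging Manning's equation: n = (1/Q) A R^(2/3) S^(1/2) = (1/14.3) × 20.17 × 1.648^(2/3) × √0.00039 = 0.0389.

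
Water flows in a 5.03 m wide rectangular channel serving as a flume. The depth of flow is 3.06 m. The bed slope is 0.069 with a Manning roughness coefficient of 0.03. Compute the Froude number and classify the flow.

supercritical

Flow area A = b·y = 5.03 × 3.06 = 15.39 m². Wetted perimeter P = b + 2y = 5.03 + 2×3.06 = 11.15 m.
Hydraulic radius R = A/P = 15.39/11.15 = 1.38 m.
V = (1/n) R^(2/3) √S = (1/0.03) × 1.38^(2/3) × √0.069 = 10.86 m/s. Hydraulic depth D_h = A/T = 15.39/5.03 = 3.06 m.
Froude number Fr = V/√(g·D_h) = 10.86/√(9.81×3.06) = 1.98, which is greater than 1, so the flow is supercritical.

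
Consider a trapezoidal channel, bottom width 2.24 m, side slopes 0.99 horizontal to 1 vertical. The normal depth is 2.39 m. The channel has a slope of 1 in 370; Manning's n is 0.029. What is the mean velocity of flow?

With bottom width b = 2.24 m and side slope z = 0.99: A = (b + zy)y = (2.24 + 0.99×2.39)×2.39 = 11.01 m²; P = b + 2y√(1+z²) = 2.24 + 2×2.39×1.407 = 8.966 m.
Hydraulic radius R = A/P = 11.01/8.966 = 1.228 m.
From Manning's equation, V = (1/n) R^(2/3) S^(1/2) = (1/0.029) × 1.228^(2/3) × 0.002703^(1/2) = 2.06 m/s.

V = 2.06 m/s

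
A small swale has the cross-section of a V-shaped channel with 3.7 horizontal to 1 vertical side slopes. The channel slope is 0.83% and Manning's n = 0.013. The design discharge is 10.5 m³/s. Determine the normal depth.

y_n = 0.855 m

Manning's equation rearranged: A R^(2/3) = nQ / (1·√S) = 0.013 × 10.5 / (√0.0083) = 1.498.
At y = 0.665 m: A R^(2/3) = 0.7671 — low.
At y = 0.855 m: A R^(2/3) = 1.499 — matches.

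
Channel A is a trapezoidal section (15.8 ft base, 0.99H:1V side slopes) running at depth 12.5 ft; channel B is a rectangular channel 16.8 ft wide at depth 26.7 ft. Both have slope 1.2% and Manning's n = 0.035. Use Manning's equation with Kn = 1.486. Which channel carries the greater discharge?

Channel A: With bottom width b = 15.8 ft and side slope z = 0.99: A = (b + zy)y = (15.8 + 0.99×12.5)×12.5 = 352.2 ft²; P = b + 2y√(1+z²) = 15.8 + 2×12.5×1.407 = 50.98 ft. Hydraulic radius R = A/P = 352.2/50.98 = 6.908 ft. Q_A = (1.486/0.035)·352.2·6.908^(2/3)·√0.012 = 5942 ft³/s.
Channel B: Flow area A = b·y = 16.8 × 26.7 = 448.6 ft². Wetted perimeter P = b + 2y = 16.8 + 2×26.7 = 70.2 ft. Hydraulic radius R = A/P = 448.6/70.2 = 6.39 ft. Q_B = (1.486/0.035)·448.6·6.39^(2/3)·√0.012 = 7184 ft³/s.
Q_A = 5942 ft³/s vs Q_B = 7184 ft³/s, so channel B carries more.

channel B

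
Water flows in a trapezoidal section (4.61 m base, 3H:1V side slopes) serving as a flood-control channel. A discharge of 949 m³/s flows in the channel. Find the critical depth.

At critical depth, Q² T / (g A³) = 1, i.e. A³/T = Q²/g = 949²/9.81 = 91800.
Try y = 4.84 m: A³/T = 23590 — too small.
Try y = 7.63 m: A³/T = 183300 — too large.
Try y = 6.56 m: A³/T = 92010 — ≈ 91800.

y_c = 6.56 m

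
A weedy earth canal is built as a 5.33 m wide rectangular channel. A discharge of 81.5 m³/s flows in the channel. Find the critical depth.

y_c = 2.88 m

For a rectangular channel, critical depth y_c = (q²/g)^(1/3) where q = Q/b = 81.5/5.33 = 15.29 m²/s.
So y_c = (15.29²/9.81)^(1/3) = 2.88 m.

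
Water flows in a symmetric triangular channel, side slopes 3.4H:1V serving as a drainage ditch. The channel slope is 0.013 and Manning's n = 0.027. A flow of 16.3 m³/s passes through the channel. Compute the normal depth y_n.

y_n = 1.26 m

Manning's equation rearranged: A R^(2/3) = nQ / (1·√S) = 0.027 × 16.3 / (√0.013) = 3.86.
Trying y = 1.44 m: A R^(2/3) = 5.509 — high.
Trying y = 0.919 m: A R^(2/3) = 1.663 — low.
Trying y = 1.26 m: A R^(2/3) = 3.859 — close enough.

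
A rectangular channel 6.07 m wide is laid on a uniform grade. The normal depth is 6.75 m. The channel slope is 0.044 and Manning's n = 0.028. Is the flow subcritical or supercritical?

Flow area A = b·y = 6.07 × 6.75 = 40.97 m². Wetted perimeter P = b + 2y = 6.07 + 2×6.75 = 19.57 m.
Hydraulic radius R = A/P = 40.97/19.57 = 2.094 m.
V = (1/n) R^(2/3) √S = (1/0.028) × 2.094^(2/3) × √0.044 = 12.26 m/s. Hydraulic depth D_h = A/T = 40.97/6.07 = 6.75 m.
Froude number Fr = V/√(g·D_h) = 12.26/√(9.81×6.75) = 1.51, which is greater than 1, so the flow is supercritical.

supercritical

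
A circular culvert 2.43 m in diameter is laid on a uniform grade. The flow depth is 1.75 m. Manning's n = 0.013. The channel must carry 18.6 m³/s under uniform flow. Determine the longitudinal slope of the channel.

For a circular section of diameter D = 2.43 m at depth y = 1.75 m, the central angle is θ = 2 arccos(1 − 2y/D) = 4.054 rad. Then A = (D²/8)(θ − sin θ) = 3.576 m² and P = Dθ/2 = 4.925 m.
Hydraulic radius R = A/P = 3.576/4.925 = 0.726 m.
From Manning's equation, S = [nQ / (1 A R^(2/3))]² = [0.013 × 18.6 / (1 × 3.576 × 0.726^(2/3))]² = 0.00701.

S = 0.00701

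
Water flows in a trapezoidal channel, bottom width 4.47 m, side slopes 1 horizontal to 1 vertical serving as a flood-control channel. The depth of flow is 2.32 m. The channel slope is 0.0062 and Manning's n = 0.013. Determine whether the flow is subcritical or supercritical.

With bottom width b = 4.47 m and side slope z = 1: A = (b + zy)y = (4.47 + 1×2.32)×2.32 = 15.75 m²; P = b + 2y√(1+z²) = 4.47 + 2×2.32×1.414 = 11.03 m.
Hydraulic radius R = A/P = 15.75/11.03 = 1.428 m.
V = (1/n) R^(2/3) √S = (1/0.013) × 1.428^(2/3) × √0.0062 = 7.68 m/s. Hydraulic depth D_h = A/T = 15.75/9.11 = 1.729 m.
Froude number Fr = V/√(g·D_h) = 7.68/√(9.81×1.729) = 1.86, which is greater than 1, so the flow is supercritical.

supercritical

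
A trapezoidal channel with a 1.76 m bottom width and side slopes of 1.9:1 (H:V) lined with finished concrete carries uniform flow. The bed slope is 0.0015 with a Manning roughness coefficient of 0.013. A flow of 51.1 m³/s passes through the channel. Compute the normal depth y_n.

Manning's equation rearranged: A R^(2/3) = nQ / (1·√S) = 0.013 × 51.1 / (√0.0015) = 17.15.
At y = 2.98 m: A R^(2/3) = 29.23 — high.
At y = 2.01 m: A R^(2/3) = 11.8 — low.
At y = 2.37 m: A R^(2/3) = 17.16 — matches.

y_n = 2.37 m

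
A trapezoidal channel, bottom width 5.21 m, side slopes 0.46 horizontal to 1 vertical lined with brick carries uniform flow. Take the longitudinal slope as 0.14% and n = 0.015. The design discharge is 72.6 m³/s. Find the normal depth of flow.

y_n = 3.08 m

Manning's equation rearranged: A R^(2/3) = nQ / (1·√S) = 0.015 × 72.6 / (√0.0014) = 29.1.
Try y = 2.76 m: A R^(2/3) = 24.31 — too small.
Try y = 3.52 m: A R^(2/3) = 36.29 — too large.
Try y = 3.08 m: A R^(2/3) = 29.1 — close enough.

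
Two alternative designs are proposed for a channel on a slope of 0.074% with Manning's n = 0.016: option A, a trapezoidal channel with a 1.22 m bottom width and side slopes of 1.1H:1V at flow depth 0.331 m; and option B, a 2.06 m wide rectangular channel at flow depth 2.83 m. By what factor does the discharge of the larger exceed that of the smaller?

24

Channel A: With bottom width b = 1.22 m and side slope z = 1.1: A = (b + zy)y = (1.22 + 1.1×0.331)×0.331 = 0.5243 m²; P = b + 2y√(1+z²) = 1.22 + 2×0.331×1.487 = 2.204 m. Hydraulic radius R = A/P = 0.5243/2.204 = 0.2379 m. Q_A = (1/0.016)·0.5243·0.2379^(2/3)·√0.00074 = 0.3423 m³/s.
Channel B: Flow area A = b·y = 2.06 × 2.83 = 5.83 m². Wetted perimeter P = b + 2y = 2.06 + 2×2.83 = 7.72 m. Hydraulic radius R = A/P = 5.83/7.72 = 0.7552 m. Q_B = (1/0.016)·5.83·0.7552^(2/3)·√0.00074 = 8.219 m³/s.
The larger discharge is 8.219 m³/s and the smaller is 0.3423 m³/s; the ratio is 24.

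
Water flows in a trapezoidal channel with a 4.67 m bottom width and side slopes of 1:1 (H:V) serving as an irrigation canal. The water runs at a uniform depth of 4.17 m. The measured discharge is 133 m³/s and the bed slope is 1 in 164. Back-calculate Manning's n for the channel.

With bottom width b = 4.67 m and side slope z = 1: A = (b + zy)y = (4.67 + 1×4.17)×4.17 = 36.86 m²; P = b + 2y√(1+z²) = 4.67 + 2×4.17×1.414 = 16.46 m.
Hydraulic radius R = A/P = 36.86/16.46 = 2.239 m.
Rearranging Manning's equation: n = (1/Q) A R^(2/3) S^(1/2) = (1/133) × 36.86 × 2.239^(2/3) × √0.006098 = 0.037.

n = 0.037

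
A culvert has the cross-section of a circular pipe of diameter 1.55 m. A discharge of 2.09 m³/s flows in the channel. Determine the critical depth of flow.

y_c = 0.736 m

At critical depth, Q² T / (g A³) = 1, i.e. A³/T = Q²/g = 2.09²/9.81 = 0.4453.
At y = 0.906 m: A³/T = 0.984 — too large.
At y = 0.62 m: A³/T = 0.2306 — too small.
At y = 0.736 m: A³/T = 0.4448 — matches.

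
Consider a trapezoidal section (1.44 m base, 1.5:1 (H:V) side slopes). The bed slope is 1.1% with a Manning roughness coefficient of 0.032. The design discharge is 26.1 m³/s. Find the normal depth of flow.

y_n = 1.89 m

Manning's equation rearranged: A R^(2/3) = nQ / (1·√S) = 0.032 × 26.1 / (√0.011) = 7.963.
At y = 1.3 m: A R^(2/3) = 3.538 — low.
At y = 2.09 m: A R^(2/3) = 9.974 — high.
At y = 1.89 m: A R^(2/3) = 7.965 — matches.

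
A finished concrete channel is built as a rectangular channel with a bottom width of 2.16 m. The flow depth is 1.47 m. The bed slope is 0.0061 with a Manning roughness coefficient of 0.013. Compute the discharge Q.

Flow area A = b·y = 2.16 × 1.47 = 3.175 m². Wetted perimeter P = b + 2y = 2.16 + 2×1.47 = 5.1 m.
Hydraulic radius R = A/P = 3.175/5.1 = 0.6226 m.
Manning's equation: Q = (1/n) A R^(2/3) S^(1/2) = (1/0.013) × 3.175 × 0.6226^(2/3) × 0.0061^(1/2) = 13.9 m³/s.

Q = 13.9 m³/s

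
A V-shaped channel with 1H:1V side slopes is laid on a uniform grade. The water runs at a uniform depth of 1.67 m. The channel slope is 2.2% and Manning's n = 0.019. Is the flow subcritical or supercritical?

For a triangular section with side slope z = 1: A = zy² = 1×1.67² = 2.789 m²; P = 2y√(1+z²) = 2×1.67×1.414 = 4.723 m.
Hydraulic radius R = A/P = 2.789/4.723 = 0.5904 m.
V = (1/n) R^(2/3) √S = (1/0.019) × 0.5904^(2/3) × √0.022 = 5.494 m/s. Hydraulic depth D_h = A/T = 2.789/3.34 = 0.835 m.
Froude number Fr = V/√(g·D_h) = 5.494/√(9.81×0.835) = 1.92, which is greater than 1, so the flow is supercritical.

supercritical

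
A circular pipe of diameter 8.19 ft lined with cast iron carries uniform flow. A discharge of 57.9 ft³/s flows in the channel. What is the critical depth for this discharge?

At critical depth, Q² T / (g A³) = 1, i.e. A³/T = Q²/g = 57.9²/32.2 = 104.1.
At y = 2.12 ft: A³/T = 176.4 — too large.
At y = 1.64 ft: A³/T = 64.72 — too small.
At y = 1.85 ft: A³/T = 103.7 — close enough.

y_c = 1.85 ft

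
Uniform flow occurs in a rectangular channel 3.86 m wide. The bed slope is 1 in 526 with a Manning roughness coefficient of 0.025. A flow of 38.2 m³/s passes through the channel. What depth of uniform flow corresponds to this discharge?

y_n = 4.62 m

Manning's equation rearranged: A R^(2/3) = nQ / (1·√S) = 0.025 × 38.2 / (√0.001901) = 21.9.
At y = 5.23 m: A R^(2/3) = 25.38 — over.
At y = 3.46 m: A R^(2/3) = 15.41 — short.
At y = 4.62 m: A R^(2/3) = 21.9 — matches.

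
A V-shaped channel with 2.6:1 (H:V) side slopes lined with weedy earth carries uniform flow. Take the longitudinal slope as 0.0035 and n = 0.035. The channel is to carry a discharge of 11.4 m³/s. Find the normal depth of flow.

Manning's equation rearranged: A R^(2/3) = nQ / (1·√S) = 0.035 × 11.4 / (√0.0035) = 6.744.
Trying y = 1.42 m: A R^(2/3) = 3.985 — short.
Trying y = 2.01 m: A R^(2/3) = 10.07 — over.
Trying y = 1.73 m: A R^(2/3) = 6.747 — matches.

y_n = 1.73 m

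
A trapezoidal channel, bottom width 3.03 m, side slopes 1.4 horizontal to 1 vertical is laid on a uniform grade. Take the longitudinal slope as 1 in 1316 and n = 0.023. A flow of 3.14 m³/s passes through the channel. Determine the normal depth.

Manning's equation rearranged: A R^(2/3) = nQ / (1·√S) = 0.023 × 3.14 / (√0.0007599) = 2.62.
Trying y = 1.06 m: A R^(2/3) = 3.832 — too large.
Trying y = 0.59 m: A R^(2/3) = 1.335 — too small.
Trying y = 0.861 m: A R^(2/3) = 2.619 — ≈ 2.62.

y_n = 0.861 m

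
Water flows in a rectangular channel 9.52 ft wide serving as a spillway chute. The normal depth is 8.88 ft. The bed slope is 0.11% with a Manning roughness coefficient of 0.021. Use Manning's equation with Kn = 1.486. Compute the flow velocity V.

Flow area A = b·y = 9.52 × 8.88 = 84.54 ft². Wetted perimeter P = b + 2y = 9.52 + 2×8.88 = 27.28 ft.
Hydraulic radius R = A/P = 84.54/27.28 = 3.099 ft.
From Manning's equation, V = (1.486/n) R^(2/3) S^(1/2) = (1.486/0.021) × 3.099^(2/3) × 0.0011^(1/2) = 4.99 ft/s.

V = 4.99 ft/s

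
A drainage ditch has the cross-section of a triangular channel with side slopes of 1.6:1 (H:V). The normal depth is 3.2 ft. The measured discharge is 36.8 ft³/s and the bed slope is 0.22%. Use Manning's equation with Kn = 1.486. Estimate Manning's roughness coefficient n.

n = 0.038

For a triangular section with side slope z = 1.6: A = zy² = 1.6×3.2² = 16.38 ft²; P = 2y√(1+z²) = 2×3.2×1.887 = 12.08 ft.
Hydraulic radius R = A/P = 16.38/12.08 = 1.357 ft.
Rearranging Manning's equation: n = (1.486/Q) A R^(2/3) S^(1/2) = (1.486/36.8) × 16.38 × 1.357^(2/3) × √0.0022 = 0.038.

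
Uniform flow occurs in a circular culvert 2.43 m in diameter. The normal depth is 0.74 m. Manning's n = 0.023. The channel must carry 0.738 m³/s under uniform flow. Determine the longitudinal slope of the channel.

For a circular section of diameter D = 2.43 m at depth y = 0.74 m, the central angle is θ = 2 arccos(1 − 2y/D) = 2.338 rad. Then A = (D²/8)(θ − sin θ) = 1.195 m² and P = Dθ/2 = 2.841 m.
Hydraulic radius R = A/P = 1.195/2.841 = 0.4205 m.
From Manning's equation, S = [nQ / (1 A R^(2/3))]² = [0.023 × 0.738 / (1 × 1.195 × 0.4205^(2/3))]² = 0.000641.

S = 0.000641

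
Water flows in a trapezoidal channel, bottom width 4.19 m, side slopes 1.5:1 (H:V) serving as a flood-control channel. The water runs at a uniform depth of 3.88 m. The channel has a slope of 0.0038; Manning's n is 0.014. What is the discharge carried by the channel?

Q = 284 m³/s

With bottom width b = 4.19 m and side slope z = 1.5: A = (b + zy)y = (4.19 + 1.5×3.88)×3.88 = 38.84 m²; P = b + 2y√(1+z²) = 4.19 + 2×3.88×1.803 = 18.18 m.
Hydraulic radius R = A/P = 38.84/18.18 = 2.136 m.
Manning's equation: Q = (1/n) A R^(2/3) S^(1/2) = (1/0.014) × 38.84 × 2.136^(2/3) × 0.0038^(1/2) = 284 m³/s.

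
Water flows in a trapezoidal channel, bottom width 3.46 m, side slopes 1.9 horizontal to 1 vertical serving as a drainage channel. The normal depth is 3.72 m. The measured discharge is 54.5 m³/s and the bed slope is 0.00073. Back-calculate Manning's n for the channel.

n = 0.031

With bottom width b = 3.46 m and side slope z = 1.9: A = (b + zy)y = (3.46 + 1.9×3.72)×3.72 = 39.16 m²; P = b + 2y√(1+z²) = 3.46 + 2×3.72×2.147 = 19.43 m.
Hydraulic radius R = A/P = 39.16/19.43 = 2.015 m.
Rearranging Manning's equation: n = (1/Q) A R^(2/3) S^(1/2) = (1/54.5) × 39.16 × 2.015^(2/3) × √0.00073 = 0.031.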